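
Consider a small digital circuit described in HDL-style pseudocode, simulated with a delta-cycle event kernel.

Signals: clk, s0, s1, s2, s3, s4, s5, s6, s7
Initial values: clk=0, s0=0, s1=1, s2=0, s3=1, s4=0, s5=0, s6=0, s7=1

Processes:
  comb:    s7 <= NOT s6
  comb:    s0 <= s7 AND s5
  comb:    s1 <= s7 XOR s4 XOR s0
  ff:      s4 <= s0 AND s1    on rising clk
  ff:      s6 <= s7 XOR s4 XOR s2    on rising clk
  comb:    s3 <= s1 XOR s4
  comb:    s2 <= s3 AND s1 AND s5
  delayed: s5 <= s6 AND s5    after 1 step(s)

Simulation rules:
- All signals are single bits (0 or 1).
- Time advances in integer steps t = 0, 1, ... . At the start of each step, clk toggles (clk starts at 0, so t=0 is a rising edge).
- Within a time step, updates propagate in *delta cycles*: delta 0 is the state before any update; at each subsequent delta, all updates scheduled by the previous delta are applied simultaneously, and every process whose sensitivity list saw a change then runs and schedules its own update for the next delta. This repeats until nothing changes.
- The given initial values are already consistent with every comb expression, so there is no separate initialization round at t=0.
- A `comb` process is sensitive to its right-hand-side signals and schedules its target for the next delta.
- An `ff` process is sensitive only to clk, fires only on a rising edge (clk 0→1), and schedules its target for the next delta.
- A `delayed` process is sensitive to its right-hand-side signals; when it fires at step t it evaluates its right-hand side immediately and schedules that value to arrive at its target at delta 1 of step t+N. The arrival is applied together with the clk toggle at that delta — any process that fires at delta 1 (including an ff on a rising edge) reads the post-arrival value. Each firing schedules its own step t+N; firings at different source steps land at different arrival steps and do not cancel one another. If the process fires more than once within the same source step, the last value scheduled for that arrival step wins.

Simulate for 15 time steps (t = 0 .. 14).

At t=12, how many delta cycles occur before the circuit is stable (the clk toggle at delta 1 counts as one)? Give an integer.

t=0 Δ0: s6=0 clk=0 s2=0 s3=1 s0=0 s1=1 s7=1 s4=0 s5=0
  Δ1: clk:0→1
  Δ2: s6:0→1
  Δ3: s7:1→0
  Δ4: s1:1→0
  Δ5: s3:1→0
  (5Δ to stable)
t=1 Δ0: s6=1 clk=1 s2=0 s3=0 s0=0 s1=0 s7=0 s4=0 s5=0
  Δ1: clk:1→0
  (1Δ to stable)
t=2 Δ0: s6=1 clk=0 s2=0 s3=0 s0=0 s1=0 s7=0 s4=0 s5=0
  Δ1: clk:0→1
  Δ2: s6:1→0
  Δ3: s7:0→1
  Δ4: s1:0→1
  Δ5: s3:0→1
  (5Δ to stable)
t=3 Δ0: s6=0 clk=1 s2=0 s3=1 s0=0 s1=1 s7=1 s4=0 s5=0
  Δ1: clk:1→0
  (1Δ to stable)
t=4 Δ0: s6=0 clk=0 s2=0 s3=1 s0=0 s1=1 s7=1 s4=0 s5=0
  Δ1: clk:0→1
  Δ2: s6:0→1
  Δ3: s7:1→0
  Δ4: s1:1→0
  Δ5: s3:1→0
  (5Δ to stable)
t=5 Δ0: s6=1 clk=1 s2=0 s3=0 s0=0 s1=0 s7=0 s4=0 s5=0
  Δ1: clk:1→0
  (1Δ to stable)
t=6 Δ0: s6=1 clk=0 s2=0 s3=0 s0=0 s1=0 s7=0 s4=0 s5=0
  Δ1: clk:0→1
  Δ2: s6:1→0
  Δ3: s7:0→1
  Δ4: s1:0→1
  Δ5: s3:0→1
  (5Δ to stable)
t=7 Δ0: s6=0 clk=1 s2=0 s3=1 s0=0 s1=1 s7=1 s4=0 s5=0
  Δ1: clk:1→0
  (1Δ to stable)
t=8 Δ0: s6=0 clk=0 s2=0 s3=1 s0=0 s1=1 s7=1 s4=0 s5=0
  Δ1: clk:0→1
  Δ2: s6:0→1
  Δ3: s7:1→0
  Δ4: s1:1→0
  Δ5: s3:1→0
  (5Δ to stable)
t=9 Δ0: s6=1 clk=1 s2=0 s3=0 s0=0 s1=0 s7=0 s4=0 s5=0
  Δ1: clk:1→0
  (1Δ to stable)
t=10 Δ0: s6=1 clk=0 s2=0 s3=0 s0=0 s1=0 s7=0 s4=0 s5=0
  Δ1: clk:0→1
  Δ2: s6:1→0
  Δ3: s7:0→1
  Δ4: s1:0→1
  Δ5: s3:0→1
  (5Δ to stable)
t=11 Δ0: s6=0 clk=1 s2=0 s3=1 s0=0 s1=1 s7=1 s4=0 s5=0
  Δ1: clk:1→0
  (1Δ to stable)
t=12 Δ0: s6=0 clk=0 s2=0 s3=1 s0=0 s1=1 s7=1 s4=0 s5=0
  Δ1: clk:0→1
  Δ2: s6:0→1
  Δ3: s7:1→0
  Δ4: s1:1→0
  Δ5: s3:1→0
  (5Δ to stable)
t=13 Δ0: s6=1 clk=1 s2=0 s3=0 s0=0 s1=0 s7=0 s4=0 s5=0
  Δ1: clk:1→0
  (1Δ to stable)
t=14 Δ0: s6=1 clk=0 s2=0 s3=0 s0=0 s1=0 s7=0 s4=0 s5=0
  Δ1: clk:0→1
  Δ2: s6:1→0
  Δ3: s7:0→1
  Δ4: s1:0→1
  Δ5: s3:0→1
  (5Δ to stable)

5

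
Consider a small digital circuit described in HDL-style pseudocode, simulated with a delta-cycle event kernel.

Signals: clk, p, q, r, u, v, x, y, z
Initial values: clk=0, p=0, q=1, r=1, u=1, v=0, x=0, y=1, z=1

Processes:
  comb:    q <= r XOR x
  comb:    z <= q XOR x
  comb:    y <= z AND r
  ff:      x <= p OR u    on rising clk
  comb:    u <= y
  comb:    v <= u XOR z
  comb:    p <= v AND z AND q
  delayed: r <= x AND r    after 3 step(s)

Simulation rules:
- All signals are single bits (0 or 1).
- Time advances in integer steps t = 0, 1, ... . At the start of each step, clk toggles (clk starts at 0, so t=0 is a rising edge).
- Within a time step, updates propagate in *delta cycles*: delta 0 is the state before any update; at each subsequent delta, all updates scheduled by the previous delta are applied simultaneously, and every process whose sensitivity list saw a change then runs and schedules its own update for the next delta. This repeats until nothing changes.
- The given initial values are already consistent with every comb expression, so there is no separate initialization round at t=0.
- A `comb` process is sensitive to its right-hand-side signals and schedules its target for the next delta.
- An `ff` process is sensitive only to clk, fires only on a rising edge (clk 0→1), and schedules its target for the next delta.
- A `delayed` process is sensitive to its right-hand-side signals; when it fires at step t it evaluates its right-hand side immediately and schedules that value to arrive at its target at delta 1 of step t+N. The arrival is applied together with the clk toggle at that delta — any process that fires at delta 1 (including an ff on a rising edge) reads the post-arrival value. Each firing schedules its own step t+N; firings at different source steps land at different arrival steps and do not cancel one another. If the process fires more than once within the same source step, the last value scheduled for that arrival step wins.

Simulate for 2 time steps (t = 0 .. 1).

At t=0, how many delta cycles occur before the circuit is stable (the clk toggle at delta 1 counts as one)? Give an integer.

[bits: u,v,z,clk,r,y,q,p,x]
t=0: Δ0=101011100 Δ1=101111100 Δ2=101111101 Δ3=100111001 Δ4=111110001 Δ5=001111001 Δ6=111111001 Δ7=101111001 | 7Δ
t=1: Δ0=101111001 Δ1=101011001 | 1Δ

7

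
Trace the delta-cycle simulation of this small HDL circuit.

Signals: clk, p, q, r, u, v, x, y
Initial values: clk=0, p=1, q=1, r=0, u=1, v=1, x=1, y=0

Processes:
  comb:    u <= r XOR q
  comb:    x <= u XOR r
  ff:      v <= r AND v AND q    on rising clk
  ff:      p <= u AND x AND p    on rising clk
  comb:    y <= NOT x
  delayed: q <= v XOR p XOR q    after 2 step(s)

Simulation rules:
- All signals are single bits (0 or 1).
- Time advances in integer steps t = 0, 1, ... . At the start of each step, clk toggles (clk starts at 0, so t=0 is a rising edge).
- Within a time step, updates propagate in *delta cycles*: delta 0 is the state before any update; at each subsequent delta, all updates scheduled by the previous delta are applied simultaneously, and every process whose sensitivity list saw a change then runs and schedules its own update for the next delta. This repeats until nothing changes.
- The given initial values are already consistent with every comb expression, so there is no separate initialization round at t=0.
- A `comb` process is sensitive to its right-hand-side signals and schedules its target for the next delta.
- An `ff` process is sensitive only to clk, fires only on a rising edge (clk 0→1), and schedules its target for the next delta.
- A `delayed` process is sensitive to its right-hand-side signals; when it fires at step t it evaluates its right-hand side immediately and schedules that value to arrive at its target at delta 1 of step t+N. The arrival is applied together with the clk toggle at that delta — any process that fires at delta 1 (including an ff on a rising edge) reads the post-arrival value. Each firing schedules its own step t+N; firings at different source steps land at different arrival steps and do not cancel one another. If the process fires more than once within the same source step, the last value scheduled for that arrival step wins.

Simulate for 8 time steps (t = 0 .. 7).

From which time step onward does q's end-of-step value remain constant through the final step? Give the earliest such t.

t=0 Δ0: r=0 p=1 q=1 v=1 clk=0 u=1 x=1 y=0
  Δ1: clk:0→1
  Δ2: v:1→0
  (2Δ to stable)
t=1 Δ0: r=0 p=1 q=1 v=0 clk=1 u=1 x=1 y=0
  Δ1: clk:1→0
  (1Δ to stable)
t=2 Δ0: r=0 p=1 q=1 v=0 clk=0 u=1 x=1 y=0
  Δ1: q:1→0, clk:0→1
  Δ2: u:1→0
  Δ3: x:1→0
  Δ4: y:0→1
  (4Δ to stable)
t=3 Δ0: r=0 p=1 q=0 v=0 clk=1 u=0 x=0 y=1
  Δ1: clk:1→0
  (1Δ to stable)
t=4 Δ0: r=0 p=1 q=0 v=0 clk=0 u=0 x=0 y=1
  Δ1: q:0→1, clk:0→1
  Δ2: p:1→0, u:0→1
  Δ3: x:0→1
  Δ4: y:1→0
  (4Δ to stable)
t=5 Δ0: r=0 p=0 q=1 v=0 clk=1 u=1 x=1 y=0
  Δ1: clk:1→0
  (1Δ to stable)
t=6 Δ0: r=0 p=0 q=1 v=0 clk=0 u=1 x=1 y=0
  Δ1: clk:0→1
  (1Δ to stable)
t=7 Δ0: r=0 p=0 q=1 v=0 clk=1 u=1 x=1 y=0
  Δ1: clk:1→0
  (1Δ to stable)

4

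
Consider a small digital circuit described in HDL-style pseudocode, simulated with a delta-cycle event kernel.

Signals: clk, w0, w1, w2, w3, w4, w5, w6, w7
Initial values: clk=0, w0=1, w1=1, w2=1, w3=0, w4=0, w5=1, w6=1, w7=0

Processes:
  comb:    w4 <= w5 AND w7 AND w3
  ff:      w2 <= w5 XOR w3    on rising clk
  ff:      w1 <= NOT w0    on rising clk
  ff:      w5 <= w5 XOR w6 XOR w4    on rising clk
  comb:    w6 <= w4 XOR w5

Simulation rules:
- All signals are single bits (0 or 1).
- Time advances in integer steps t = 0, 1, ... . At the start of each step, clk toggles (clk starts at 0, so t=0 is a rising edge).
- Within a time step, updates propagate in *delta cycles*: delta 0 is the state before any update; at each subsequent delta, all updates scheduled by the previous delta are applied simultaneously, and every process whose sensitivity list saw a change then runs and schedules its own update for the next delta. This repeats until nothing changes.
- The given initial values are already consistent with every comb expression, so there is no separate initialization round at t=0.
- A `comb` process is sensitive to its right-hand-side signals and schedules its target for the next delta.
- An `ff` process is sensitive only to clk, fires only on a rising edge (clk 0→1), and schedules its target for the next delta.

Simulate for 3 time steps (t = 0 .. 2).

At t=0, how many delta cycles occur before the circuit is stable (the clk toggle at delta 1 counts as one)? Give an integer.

[bits: w0,w4,w6,w3,w5,w1,w7,clk,w2]
t=0: Δ0=101011001 Δ1=101011011 Δ2=101000011 Δ3=100000011 | 3Δ
t=1: Δ0=100000011 Δ1=100000001 | 1Δ
t=2: Δ0=100000001 Δ1=100000011 Δ2=100000010 | 2Δ

3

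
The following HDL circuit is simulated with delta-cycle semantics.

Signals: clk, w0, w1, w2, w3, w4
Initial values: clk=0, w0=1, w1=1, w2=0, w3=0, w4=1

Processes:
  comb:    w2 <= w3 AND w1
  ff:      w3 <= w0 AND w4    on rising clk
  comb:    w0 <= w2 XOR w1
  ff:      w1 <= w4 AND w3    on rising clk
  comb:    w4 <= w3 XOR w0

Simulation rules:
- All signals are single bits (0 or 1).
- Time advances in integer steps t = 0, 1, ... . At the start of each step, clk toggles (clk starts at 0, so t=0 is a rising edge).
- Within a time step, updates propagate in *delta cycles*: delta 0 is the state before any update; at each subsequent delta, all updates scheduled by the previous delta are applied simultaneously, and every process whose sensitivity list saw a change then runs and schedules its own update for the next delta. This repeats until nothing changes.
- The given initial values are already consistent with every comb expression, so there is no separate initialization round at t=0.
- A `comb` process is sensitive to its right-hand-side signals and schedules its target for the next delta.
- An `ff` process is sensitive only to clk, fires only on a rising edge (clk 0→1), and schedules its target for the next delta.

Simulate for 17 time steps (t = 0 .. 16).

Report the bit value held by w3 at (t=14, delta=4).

[bits: w3,w0,w1,clk,w2,w4]
t=0: Δ0=011001 Δ1=011101 Δ2=110101 Δ3=100100 Δ4=100101 | 4Δ
t=1: Δ0=100101 Δ1=100001 | 1Δ
t=2: Δ0=100001 Δ1=100101 Δ2=001101 Δ3=011100 Δ4=011101 | 4Δ
t=3: Δ0=011101 Δ1=011001 | 1Δ
t=4: Δ0=011001 Δ1=011101 Δ2=110101 Δ3=100100 Δ4=100101 | 4Δ
t=5: Δ0=100101 Δ1=100001 | 1Δ
t=6: Δ0=100001 Δ1=100101 Δ2=001101 Δ3=011100 Δ4=011101 | 4Δ
t=7: Δ0=011101 Δ1=011001 | 1Δ
t=8: Δ0=011001 Δ1=011101 Δ2=110101 Δ3=100100 Δ4=100101 | 4Δ
t=9: Δ0=100101 Δ1=100001 | 1Δ
t=10: Δ0=100001 Δ1=100101 Δ2=001101 Δ3=011100 Δ4=011101 | 4Δ
t=11: Δ0=011101 Δ1=011001 | 1Δ
t=12: Δ0=011001 Δ1=011101 Δ2=110101 Δ3=100100 Δ4=100101 | 4Δ
t=13: Δ0=100101 Δ1=100001 | 1Δ
t=14: Δ0=100001 Δ1=100101 Δ2=001101 Δ3=011100 Δ4=011101 | 4Δ
t=15: Δ0=011101 Δ1=011001 | 1Δ
t=16: Δ0=011001 Δ1=011101 Δ2=110101 Δ3=100100 Δ4=100101 | 4Δ

0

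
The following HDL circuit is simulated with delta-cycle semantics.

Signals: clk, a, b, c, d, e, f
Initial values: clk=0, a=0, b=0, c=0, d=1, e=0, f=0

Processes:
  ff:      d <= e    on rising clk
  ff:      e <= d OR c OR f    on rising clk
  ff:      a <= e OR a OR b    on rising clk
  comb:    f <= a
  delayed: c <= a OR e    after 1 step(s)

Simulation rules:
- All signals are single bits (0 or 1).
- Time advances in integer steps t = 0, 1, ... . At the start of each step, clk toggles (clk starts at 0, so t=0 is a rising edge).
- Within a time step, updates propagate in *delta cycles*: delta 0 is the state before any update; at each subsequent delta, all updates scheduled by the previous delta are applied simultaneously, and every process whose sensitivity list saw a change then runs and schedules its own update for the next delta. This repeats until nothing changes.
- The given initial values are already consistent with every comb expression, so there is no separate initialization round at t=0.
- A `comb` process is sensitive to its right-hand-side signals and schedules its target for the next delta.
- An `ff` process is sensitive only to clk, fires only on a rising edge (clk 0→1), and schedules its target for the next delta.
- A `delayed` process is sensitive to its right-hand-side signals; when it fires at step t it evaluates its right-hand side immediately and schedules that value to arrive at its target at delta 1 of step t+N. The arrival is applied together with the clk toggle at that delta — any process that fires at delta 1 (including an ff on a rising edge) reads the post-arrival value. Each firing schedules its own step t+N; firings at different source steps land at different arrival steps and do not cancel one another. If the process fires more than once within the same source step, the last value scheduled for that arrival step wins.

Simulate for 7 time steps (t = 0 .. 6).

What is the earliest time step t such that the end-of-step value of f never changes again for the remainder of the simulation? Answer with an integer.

t0.Δ0 c=0 e=0 clk=0 a=0 f=0 b=0 d=1
t0.Δ1 c=0 e=0 clk=1 a=0 f=0 b=0 d=1
t0.Δ2 c=0 e=1 clk=1 a=0 f=0 b=0 d=0
t1.Δ0 c=0 e=1 clk=1 a=0 f=0 b=0 d=0
t1.Δ1 c=1 e=1 clk=0 a=0 f=0 b=0 d=0
t2.Δ0 c=1 e=1 clk=0 a=0 f=0 b=0 d=0
t2.Δ1 c=1 e=1 clk=1 a=0 f=0 b=0 d=0
t2.Δ2 c=1 e=1 clk=1 a=1 f=0 b=0 d=1
t2.Δ3 c=1 e=1 clk=1 a=1 f=1 b=0 d=1
t3.Δ0 c=1 e=1 clk=1 a=1 f=1 b=0 d=1
t3.Δ1 c=1 e=1 clk=0 a=1 f=1 b=0 d=1
t4.Δ0 c=1 e=1 clk=0 a=1 f=1 b=0 d=1
t4.Δ1 c=1 e=1 clk=1 a=1 f=1 b=0 d=1
t5.Δ0 c=1 e=1 clk=1 a=1 f=1 b=0 d=1
t5.Δ1 c=1 e=1 clk=0 a=1 f=1 b=0 d=1
t6.Δ0 c=1 e=1 clk=0 a=1 f=1 b=0 d=1
t6.Δ1 c=1 e=1 clk=1 a=1 f=1 b=0 d=1

2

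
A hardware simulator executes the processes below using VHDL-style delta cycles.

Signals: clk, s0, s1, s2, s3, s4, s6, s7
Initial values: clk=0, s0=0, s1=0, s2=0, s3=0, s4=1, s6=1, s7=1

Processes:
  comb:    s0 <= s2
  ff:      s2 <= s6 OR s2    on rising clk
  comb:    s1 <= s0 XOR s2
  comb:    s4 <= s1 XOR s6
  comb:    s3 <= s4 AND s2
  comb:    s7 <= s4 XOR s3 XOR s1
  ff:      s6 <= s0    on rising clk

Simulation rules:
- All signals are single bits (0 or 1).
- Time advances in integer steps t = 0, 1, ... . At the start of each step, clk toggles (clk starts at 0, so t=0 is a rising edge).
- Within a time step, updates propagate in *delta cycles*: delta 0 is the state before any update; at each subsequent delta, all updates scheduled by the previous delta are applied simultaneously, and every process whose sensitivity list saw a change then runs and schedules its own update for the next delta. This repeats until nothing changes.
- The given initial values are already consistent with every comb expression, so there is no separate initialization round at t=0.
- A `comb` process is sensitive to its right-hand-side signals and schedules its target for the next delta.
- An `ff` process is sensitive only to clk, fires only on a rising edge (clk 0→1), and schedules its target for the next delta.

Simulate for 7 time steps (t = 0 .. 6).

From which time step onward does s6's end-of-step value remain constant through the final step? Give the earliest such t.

t0.Δ0 s7=1 s3=0 s6=1 clk=0 s4=1 s0=0 s1=0 s2=0
t0.Δ1 s7=1 s3=0 s6=1 clk=1 s4=1 s0=0 s1=0 s2=0
t0.Δ2 s7=1 s3=0 s6=0 clk=1 s4=1 s0=0 s1=0 s2=1
t0.Δ3 s7=1 s3=1 s6=0 clk=1 s4=0 s0=1 s1=1 s2=1
t0.Δ4 s7=0 s3=0 s6=0 clk=1 s4=1 s0=1 s1=0 s2=1
t0.Δ5 s7=1 s3=1 s6=0 clk=1 s4=0 s0=1 s1=0 s2=1
t0.Δ6 s7=1 s3=0 s6=0 clk=1 s4=0 s0=1 s1=0 s2=1
t0.Δ7 s7=0 s3=0 s6=0 clk=1 s4=0 s0=1 s1=0 s2=1
t1.Δ0 s7=0 s3=0 s6=0 clk=1 s4=0 s0=1 s1=0 s2=1
t1.Δ1 s7=0 s3=0 s6=0 clk=0 s4=0 s0=1 s1=0 s2=1
t2.Δ0 s7=0 s3=0 s6=0 clk=0 s4=0 s0=1 s1=0 s2=1
t2.Δ1 s7=0 s3=0 s6=0 clk=1 s4=0 s0=1 s1=0 s2=1
t2.Δ2 s7=0 s3=0 s6=1 clk=1 s4=0 s0=1 s1=0 s2=1
t2.Δ3 s7=0 s3=0 s6=1 clk=1 s4=1 s0=1 s1=0 s2=1
t2.Δ4 s7=1 s3=1 s6=1 clk=1 s4=1 s0=1 s1=0 s2=1
t2.Δ5 s7=0 s3=1 s6=1 clk=1 s4=1 s0=1 s1=0 s2=1
t3.Δ0 s7=0 s3=1 s6=1 clk=1 s4=1 s0=1 s1=0 s2=1
t3.Δ1 s7=0 s3=1 s6=1 clk=0 s4=1 s0=1 s1=0 s2=1
t4.Δ0 s7=0 s3=1 s6=1 clk=0 s4=1 s0=1 s1=0 s2=1
t4.Δ1 s7=0 s3=1 s6=1 clk=1 s4=1 s0=1 s1=0 s2=1
t5.Δ0 s7=0 s3=1 s6=1 clk=1 s4=1 s0=1 s1=0 s2=1
t5.Δ1 s7=0 s3=1 s6=1 clk=0 s4=1 s0=1 s1=0 s2=1
t6.Δ0 s7=0 s3=1 s6=1 clk=0 s4=1 s0=1 s1=0 s2=1
t6.Δ1 s7=0 s3=1 s6=1 clk=1 s4=1 s0=1 s1=0 s2=1

2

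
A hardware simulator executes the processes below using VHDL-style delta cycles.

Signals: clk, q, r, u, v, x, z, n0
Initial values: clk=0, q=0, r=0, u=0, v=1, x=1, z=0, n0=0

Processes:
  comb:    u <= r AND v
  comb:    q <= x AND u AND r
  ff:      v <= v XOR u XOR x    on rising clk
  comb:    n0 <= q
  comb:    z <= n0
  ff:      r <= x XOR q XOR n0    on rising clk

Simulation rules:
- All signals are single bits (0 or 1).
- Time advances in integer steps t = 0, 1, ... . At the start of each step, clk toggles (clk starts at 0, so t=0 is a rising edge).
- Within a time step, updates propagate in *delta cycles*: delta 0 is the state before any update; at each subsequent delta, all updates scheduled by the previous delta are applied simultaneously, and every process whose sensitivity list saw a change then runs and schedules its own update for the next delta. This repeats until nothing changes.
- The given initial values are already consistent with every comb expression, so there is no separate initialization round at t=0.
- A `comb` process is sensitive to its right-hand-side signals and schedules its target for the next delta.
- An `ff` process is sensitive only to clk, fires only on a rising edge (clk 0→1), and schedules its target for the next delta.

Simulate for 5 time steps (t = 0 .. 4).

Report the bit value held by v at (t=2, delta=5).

1

t0.Δ0 r=0 q=0 v=1 clk=0 n0=0 u=0 x=1 z=0
t0.Δ1 r=0 q=0 v=1 clk=1 n0=0 u=0 x=1 z=0
t0.Δ2 r=1 q=0 v=0 clk=1 n0=0 u=0 x=1 z=0
t1.Δ0 r=1 q=0 v=0 clk=1 n0=0 u=0 x=1 z=0
t1.Δ1 r=1 q=0 v=0 clk=0 n0=0 u=0 x=1 z=0
t2.Δ0 r=1 q=0 v=0 clk=0 n0=0 u=0 x=1 z=0
t2.Δ1 r=1 q=0 v=0 clk=1 n0=0 u=0 x=1 z=0
t2.Δ2 r=1 q=0 v=1 clk=1 n0=0 u=0 x=1 z=0
t2.Δ3 r=1 q=0 v=1 clk=1 n0=0 u=1 x=1 z=0
t2.Δ4 r=1 q=1 v=1 clk=1 n0=0 u=1 x=1 z=0
t2.Δ5 r=1 q=1 v=1 clk=1 n0=1 u=1 x=1 z=0
t2.Δ6 r=1 q=1 v=1 clk=1 n0=1 u=1 x=1 z=1
t3.Δ0 r=1 q=1 v=1 clk=1 n0=1 u=1 x=1 z=1
t3.Δ1 r=1 q=1 v=1 clk=0 n0=1 u=1 x=1 z=1
t4.Δ0 r=1 q=1 v=1 clk=0 n0=1 u=1 x=1 z=1
t4.Δ1 r=1 q=1 v=1 clk=1 n0=1 u=1 x=1 z=1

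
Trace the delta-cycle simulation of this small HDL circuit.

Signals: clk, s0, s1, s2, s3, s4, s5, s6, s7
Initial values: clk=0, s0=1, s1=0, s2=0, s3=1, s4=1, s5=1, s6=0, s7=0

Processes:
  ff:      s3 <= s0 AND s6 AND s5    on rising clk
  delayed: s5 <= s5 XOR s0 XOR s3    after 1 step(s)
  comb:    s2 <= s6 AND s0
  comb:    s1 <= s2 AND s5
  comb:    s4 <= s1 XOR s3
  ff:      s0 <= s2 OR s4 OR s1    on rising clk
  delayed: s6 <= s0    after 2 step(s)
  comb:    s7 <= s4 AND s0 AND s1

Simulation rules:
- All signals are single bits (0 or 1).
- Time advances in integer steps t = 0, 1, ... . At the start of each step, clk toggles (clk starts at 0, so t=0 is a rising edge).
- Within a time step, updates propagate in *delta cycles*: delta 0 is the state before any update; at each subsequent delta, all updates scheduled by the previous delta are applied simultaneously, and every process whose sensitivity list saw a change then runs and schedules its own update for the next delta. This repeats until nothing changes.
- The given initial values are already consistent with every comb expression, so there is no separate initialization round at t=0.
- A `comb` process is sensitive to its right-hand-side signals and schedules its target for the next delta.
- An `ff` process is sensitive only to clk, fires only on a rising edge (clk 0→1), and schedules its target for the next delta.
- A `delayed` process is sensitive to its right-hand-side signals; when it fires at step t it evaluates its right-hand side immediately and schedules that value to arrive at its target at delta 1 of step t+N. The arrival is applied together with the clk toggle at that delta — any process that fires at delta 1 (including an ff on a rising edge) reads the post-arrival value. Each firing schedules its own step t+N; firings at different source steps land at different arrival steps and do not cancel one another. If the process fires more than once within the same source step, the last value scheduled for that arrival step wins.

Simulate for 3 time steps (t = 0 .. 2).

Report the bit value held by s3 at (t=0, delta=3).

0

t=0 Δ0: s6=0 s5=1 clk=0 s1=0 s3=1 s0=1 s4=1 s2=0 s7=0
  Δ1: clk:0→1
  Δ2: s3:1→0
  Δ3: s4:1→0
  (3Δ to stable)
t=1 Δ0: s6=0 s5=1 clk=1 s1=0 s3=0 s0=1 s4=0 s2=0 s7=0
  Δ1: s5:1→0, clk:1→0
  (1Δ to stable)
t=2 Δ0: s6=0 s5=0 clk=0 s1=0 s3=0 s0=1 s4=0 s2=0 s7=0
  Δ1: s5:0→1, clk:0→1
  Δ2: s0:1→0
  (2Δ to stable)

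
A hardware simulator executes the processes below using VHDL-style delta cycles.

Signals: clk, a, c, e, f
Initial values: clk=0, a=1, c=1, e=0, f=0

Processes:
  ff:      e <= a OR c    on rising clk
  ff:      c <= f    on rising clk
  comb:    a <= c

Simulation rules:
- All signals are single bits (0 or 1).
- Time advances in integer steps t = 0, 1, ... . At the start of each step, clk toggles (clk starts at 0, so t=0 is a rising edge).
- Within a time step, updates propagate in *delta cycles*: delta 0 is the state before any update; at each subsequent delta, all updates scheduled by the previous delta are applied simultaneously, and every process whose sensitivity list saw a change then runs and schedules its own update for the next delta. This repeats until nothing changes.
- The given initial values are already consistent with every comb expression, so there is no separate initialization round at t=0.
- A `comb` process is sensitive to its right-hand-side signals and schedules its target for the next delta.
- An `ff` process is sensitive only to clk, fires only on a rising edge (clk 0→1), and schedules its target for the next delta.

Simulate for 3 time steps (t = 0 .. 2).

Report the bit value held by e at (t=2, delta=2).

t0.Δ0 e=0 f=0 c=1 a=1 clk=0
t0.Δ1 e=0 f=0 c=1 a=1 clk=1
t0.Δ2 e=1 f=0 c=0 a=1 clk=1
t0.Δ3 e=1 f=0 c=0 a=0 clk=1
t1.Δ0 e=1 f=0 c=0 a=0 clk=1
t1.Δ1 e=1 f=0 c=0 a=0 clk=0
t2.Δ0 e=1 f=0 c=0 a=0 clk=0
t2.Δ1 e=1 f=0 c=0 a=0 clk=1
t2.Δ2 e=0 f=0 c=0 a=0 clk=1

0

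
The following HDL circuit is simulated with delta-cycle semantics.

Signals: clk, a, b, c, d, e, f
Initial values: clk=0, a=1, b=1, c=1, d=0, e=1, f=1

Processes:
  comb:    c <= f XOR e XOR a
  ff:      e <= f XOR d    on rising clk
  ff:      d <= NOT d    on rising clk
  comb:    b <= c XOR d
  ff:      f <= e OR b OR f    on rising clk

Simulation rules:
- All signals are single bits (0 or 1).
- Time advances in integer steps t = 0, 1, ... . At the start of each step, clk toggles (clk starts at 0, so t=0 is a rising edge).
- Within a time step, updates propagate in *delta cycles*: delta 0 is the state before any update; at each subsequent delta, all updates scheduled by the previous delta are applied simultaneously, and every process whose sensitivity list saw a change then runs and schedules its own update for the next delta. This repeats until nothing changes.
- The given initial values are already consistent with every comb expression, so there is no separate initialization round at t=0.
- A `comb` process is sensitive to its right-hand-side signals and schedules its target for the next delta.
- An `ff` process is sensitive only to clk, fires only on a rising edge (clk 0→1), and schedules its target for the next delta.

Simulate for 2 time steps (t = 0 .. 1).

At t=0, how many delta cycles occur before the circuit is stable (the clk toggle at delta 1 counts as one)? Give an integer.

3

[bits: a,d,c,clk,f,e,b]
t=0: Δ0=1010111 Δ1=1011111 Δ2=1111111 Δ3=1111110 | 3Δ
t=1: Δ0=1111110 Δ1=1110110 | 1Δ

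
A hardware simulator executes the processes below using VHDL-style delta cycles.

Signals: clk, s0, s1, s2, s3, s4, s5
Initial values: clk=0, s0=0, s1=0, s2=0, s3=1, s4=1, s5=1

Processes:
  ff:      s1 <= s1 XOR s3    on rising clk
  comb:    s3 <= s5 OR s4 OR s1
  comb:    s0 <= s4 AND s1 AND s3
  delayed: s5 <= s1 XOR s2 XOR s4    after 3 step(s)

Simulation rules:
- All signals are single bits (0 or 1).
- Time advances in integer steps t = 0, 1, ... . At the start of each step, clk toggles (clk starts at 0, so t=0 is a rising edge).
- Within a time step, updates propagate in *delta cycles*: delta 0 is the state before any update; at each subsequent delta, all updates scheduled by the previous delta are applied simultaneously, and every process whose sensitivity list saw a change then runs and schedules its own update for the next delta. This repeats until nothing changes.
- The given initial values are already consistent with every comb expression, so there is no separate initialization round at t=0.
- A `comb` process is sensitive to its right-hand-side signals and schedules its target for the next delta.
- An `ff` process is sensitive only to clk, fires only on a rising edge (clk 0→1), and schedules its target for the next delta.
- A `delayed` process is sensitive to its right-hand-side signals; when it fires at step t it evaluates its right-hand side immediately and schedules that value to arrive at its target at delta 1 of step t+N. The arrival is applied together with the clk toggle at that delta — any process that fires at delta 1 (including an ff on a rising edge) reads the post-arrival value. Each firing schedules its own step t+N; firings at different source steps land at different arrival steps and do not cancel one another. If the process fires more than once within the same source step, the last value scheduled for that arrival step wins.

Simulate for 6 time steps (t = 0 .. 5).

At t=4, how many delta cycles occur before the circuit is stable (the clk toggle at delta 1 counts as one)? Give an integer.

t0.Δ0 clk=0 s1=0 s2=0 s0=0 s5=1 s3=1 s4=1
t0.Δ1 clk=1 s1=0 s2=0 s0=0 s5=1 s3=1 s4=1
t0.Δ2 clk=1 s1=1 s2=0 s0=0 s5=1 s3=1 s4=1
t0.Δ3 clk=1 s1=1 s2=0 s0=1 s5=1 s3=1 s4=1
t1.Δ0 clk=1 s1=1 s2=0 s0=1 s5=1 s3=1 s4=1
t1.Δ1 clk=0 s1=1 s2=0 s0=1 s5=1 s3=1 s4=1
t2.Δ0 clk=0 s1=1 s2=0 s0=1 s5=1 s3=1 s4=1
t2.Δ1 clk=1 s1=1 s2=0 s0=1 s5=1 s3=1 s4=1
t2.Δ2 clk=1 s1=0 s2=0 s0=1 s5=1 s3=1 s4=1
t2.Δ3 clk=1 s1=0 s2=0 s0=0 s5=1 s3=1 s4=1
t3.Δ0 clk=1 s1=0 s2=0 s0=0 s5=1 s3=1 s4=1
t3.Δ1 clk=0 s1=0 s2=0 s0=0 s5=0 s3=1 s4=1
t4.Δ0 clk=0 s1=0 s2=0 s0=0 s5=0 s3=1 s4=1
t4.Δ1 clk=1 s1=0 s2=0 s0=0 s5=0 s3=1 s4=1
t4.Δ2 clk=1 s1=1 s2=0 s0=0 s5=0 s3=1 s4=1
t4.Δ3 clk=1 s1=1 s2=0 s0=1 s5=0 s3=1 s4=1
t5.Δ0 clk=1 s1=1 s2=0 s0=1 s5=0 s3=1 s4=1
t5.Δ1 clk=0 s1=1 s2=0 s0=1 s5=1 s3=1 s4=1

3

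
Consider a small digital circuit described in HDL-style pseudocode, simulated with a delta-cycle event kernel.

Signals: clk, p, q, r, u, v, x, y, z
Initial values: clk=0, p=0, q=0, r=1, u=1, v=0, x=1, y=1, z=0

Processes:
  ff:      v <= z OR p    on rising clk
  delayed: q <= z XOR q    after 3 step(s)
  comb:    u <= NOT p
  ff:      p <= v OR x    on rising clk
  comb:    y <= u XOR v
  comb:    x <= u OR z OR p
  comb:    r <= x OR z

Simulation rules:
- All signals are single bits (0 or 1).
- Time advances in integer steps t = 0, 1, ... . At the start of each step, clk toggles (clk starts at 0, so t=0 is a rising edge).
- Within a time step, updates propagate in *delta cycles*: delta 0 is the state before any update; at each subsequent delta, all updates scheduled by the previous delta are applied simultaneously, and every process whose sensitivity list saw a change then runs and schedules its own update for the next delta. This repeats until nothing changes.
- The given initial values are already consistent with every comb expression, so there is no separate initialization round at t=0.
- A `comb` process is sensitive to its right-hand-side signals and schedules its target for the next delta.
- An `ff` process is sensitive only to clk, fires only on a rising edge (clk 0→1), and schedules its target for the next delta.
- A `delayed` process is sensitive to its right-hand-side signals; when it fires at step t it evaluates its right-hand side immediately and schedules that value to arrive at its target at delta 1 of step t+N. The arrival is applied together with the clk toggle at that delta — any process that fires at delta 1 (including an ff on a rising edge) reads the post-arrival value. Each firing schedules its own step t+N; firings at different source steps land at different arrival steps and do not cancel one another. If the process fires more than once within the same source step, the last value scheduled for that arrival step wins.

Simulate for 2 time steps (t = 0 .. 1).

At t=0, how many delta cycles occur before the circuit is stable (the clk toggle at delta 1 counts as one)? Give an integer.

t=0 Δ0: p=0 v=0 y=1 z=0 r=1 q=0 x=1 u=1 clk=0
  Δ1: clk:0→1
  Δ2: p:0→1
  Δ3: u:1→0
  Δ4: y:1→0
  (4Δ to stable)
t=1 Δ0: p=1 v=0 y=0 z=0 r=1 q=0 x=1 u=0 clk=1
  Δ1: clk:1→0
  (1Δ to stable)

4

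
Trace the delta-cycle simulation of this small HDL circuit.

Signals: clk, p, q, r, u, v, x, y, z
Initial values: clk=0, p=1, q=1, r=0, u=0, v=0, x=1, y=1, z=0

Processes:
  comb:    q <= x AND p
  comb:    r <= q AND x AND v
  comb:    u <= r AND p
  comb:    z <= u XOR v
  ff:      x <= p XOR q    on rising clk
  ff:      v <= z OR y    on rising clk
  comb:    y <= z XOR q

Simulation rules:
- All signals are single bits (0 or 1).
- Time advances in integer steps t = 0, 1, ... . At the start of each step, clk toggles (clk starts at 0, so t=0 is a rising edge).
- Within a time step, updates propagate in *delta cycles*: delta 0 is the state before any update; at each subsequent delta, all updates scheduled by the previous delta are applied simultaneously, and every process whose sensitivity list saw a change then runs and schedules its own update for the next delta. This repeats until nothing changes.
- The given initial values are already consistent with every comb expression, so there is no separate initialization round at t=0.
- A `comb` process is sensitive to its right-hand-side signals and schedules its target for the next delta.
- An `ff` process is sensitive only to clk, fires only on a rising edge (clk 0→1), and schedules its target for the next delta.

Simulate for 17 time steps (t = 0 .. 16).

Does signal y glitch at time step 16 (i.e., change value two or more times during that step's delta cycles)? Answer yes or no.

[bits: v,p,u,clk,x,r,z,q,y]
t=0: Δ0=010010011 Δ1=010110011 Δ2=110100011 Δ3=110100101 | 3Δ
t=1: Δ0=110100101 Δ1=110000101 | 1Δ
t=2: Δ0=110000101 Δ1=110100101 Δ2=110110101 Δ3=110110111 Δ4=110111110 Δ5=111111110 Δ6=111111010 Δ7=111111011 | 7Δ
t=3: Δ0=111111011 Δ1=111011011 | 1Δ
t=4: Δ0=111011011 Δ1=111111011 Δ2=111101011 Δ3=111100001 Δ4=110100000 Δ5=110100100 Δ6=110100101 | 6Δ
t=5: Δ0=110100101 Δ1=110000101 | 1Δ
t=6: Δ0=110000101 Δ1=110100101 Δ2=110110101 Δ3=110110111 Δ4=110111110 Δ5=111111110 Δ6=111111010 Δ7=111111011 | 7Δ
t=7: Δ0=111111011 Δ1=111011011 | 1Δ
t=8: Δ0=111011011 Δ1=111111011 Δ2=111101011 Δ3=111100001 Δ4=110100000 Δ5=110100100 Δ6=110100101 | 6Δ
t=9: Δ0=110100101 Δ1=110000101 | 1Δ
t=10: Δ0=110000101 Δ1=110100101 Δ2=110110101 Δ3=110110111 Δ4=110111110 Δ5=111111110 Δ6=111111010 Δ7=111111011 | 7Δ
t=11: Δ0=111111011 Δ1=111011011 | 1Δ
t=12: Δ0=111011011 Δ1=111111011 Δ2=111101011 Δ3=111100001 Δ4=110100000 Δ5=110100100 Δ6=110100101 | 6Δ
t=13: Δ0=110100101 Δ1=110000101 | 1Δ
t=14: Δ0=110000101 Δ1=110100101 Δ2=110110101 Δ3=110110111 Δ4=110111110 Δ5=111111110 Δ6=111111010 Δ7=111111011 | 7Δ
t=15: Δ0=111111011 Δ1=111011011 | 1Δ
t=16: Δ0=111011011 Δ1=111111011 Δ2=111101011 Δ3=111100001 Δ4=110100000 Δ5=110100100 Δ6=110100101 | 6Δ

yes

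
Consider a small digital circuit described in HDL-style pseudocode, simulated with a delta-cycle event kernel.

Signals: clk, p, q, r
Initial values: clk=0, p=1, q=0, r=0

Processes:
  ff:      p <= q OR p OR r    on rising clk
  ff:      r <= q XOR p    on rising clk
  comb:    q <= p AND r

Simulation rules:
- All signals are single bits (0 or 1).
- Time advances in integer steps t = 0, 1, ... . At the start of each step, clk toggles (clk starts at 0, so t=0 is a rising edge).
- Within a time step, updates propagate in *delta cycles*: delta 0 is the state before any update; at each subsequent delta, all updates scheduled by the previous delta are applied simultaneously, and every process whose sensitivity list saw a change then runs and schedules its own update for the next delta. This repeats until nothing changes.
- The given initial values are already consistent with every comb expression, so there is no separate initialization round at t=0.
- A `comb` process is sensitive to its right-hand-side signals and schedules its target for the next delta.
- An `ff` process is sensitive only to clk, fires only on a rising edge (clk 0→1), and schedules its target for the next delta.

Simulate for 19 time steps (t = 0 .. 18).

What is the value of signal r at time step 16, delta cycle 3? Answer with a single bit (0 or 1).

1

[bits: clk,q,p,r]
t=0: Δ0=0010 Δ1=1010 Δ2=1011 Δ3=1111 | 3Δ
t=1: Δ0=1111 Δ1=0111 | 1Δ
t=2: Δ0=0111 Δ1=1111 Δ2=1110 Δ3=1010 | 3Δ
t=3: Δ0=1010 Δ1=0010 | 1Δ
t=4: Δ0=0010 Δ1=1010 Δ2=1011 Δ3=1111 | 3Δ
t=5: Δ0=1111 Δ1=0111 | 1Δ
t=6: Δ0=0111 Δ1=1111 Δ2=1110 Δ3=1010 | 3Δ
t=7: Δ0=1010 Δ1=0010 | 1Δ
t=8: Δ0=0010 Δ1=1010 Δ2=1011 Δ3=1111 | 3Δ
t=9: Δ0=1111 Δ1=0111 | 1Δ
t=10: Δ0=0111 Δ1=1111 Δ2=1110 Δ3=1010 | 3Δ
t=11: Δ0=1010 Δ1=0010 | 1Δ
t=12: Δ0=0010 Δ1=1010 Δ2=1011 Δ3=1111 | 3Δ
t=13: Δ0=1111 Δ1=0111 | 1Δ
t=14: Δ0=0111 Δ1=1111 Δ2=1110 Δ3=1010 | 3Δ
t=15: Δ0=1010 Δ1=0010 | 1Δ
t=16: Δ0=0010 Δ1=1010 Δ2=1011 Δ3=1111 | 3Δ
t=17: Δ0=1111 Δ1=0111 | 1Δ
t=18: Δ0=0111 Δ1=1111 Δ2=1110 Δ3=1010 | 3Δ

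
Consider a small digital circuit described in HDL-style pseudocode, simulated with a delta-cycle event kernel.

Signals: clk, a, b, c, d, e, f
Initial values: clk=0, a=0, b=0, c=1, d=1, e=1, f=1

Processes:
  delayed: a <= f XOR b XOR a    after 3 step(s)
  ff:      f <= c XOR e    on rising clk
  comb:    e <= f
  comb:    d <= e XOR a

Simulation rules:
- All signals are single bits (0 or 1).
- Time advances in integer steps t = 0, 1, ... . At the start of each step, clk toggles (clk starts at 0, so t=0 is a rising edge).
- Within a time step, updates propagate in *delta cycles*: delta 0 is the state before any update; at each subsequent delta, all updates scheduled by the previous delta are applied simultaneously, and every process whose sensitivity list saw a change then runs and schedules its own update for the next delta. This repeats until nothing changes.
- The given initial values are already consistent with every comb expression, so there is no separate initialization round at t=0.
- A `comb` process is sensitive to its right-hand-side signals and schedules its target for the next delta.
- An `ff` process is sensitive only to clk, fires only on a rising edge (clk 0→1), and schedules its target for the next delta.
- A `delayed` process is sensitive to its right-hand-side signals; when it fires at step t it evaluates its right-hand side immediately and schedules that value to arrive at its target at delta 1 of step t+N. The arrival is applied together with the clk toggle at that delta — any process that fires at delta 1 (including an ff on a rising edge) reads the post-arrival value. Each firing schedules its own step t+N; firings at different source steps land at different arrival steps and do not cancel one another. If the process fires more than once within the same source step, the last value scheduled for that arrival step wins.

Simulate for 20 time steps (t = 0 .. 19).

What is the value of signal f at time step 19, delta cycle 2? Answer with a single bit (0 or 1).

[bits: e,f,a,clk,d,b,c]
t=0: Δ0=1100101 Δ1=1101101 Δ2=1001101 Δ3=0001101 Δ4=0001001 | 4Δ
t=1: Δ0=0001001 Δ1=0000001 | 1Δ
t=2: Δ0=0000001 Δ1=0001001 Δ2=0101001 Δ3=1101001 Δ4=1101101 | 4Δ
t=3: Δ0=1101101 Δ1=1100101 | 1Δ
t=4: Δ0=1100101 Δ1=1101101 Δ2=1001101 Δ3=0001101 Δ4=0001001 | 4Δ
t=5: Δ0=0001001 Δ1=0010001 Δ2=0010101 | 2Δ
t=6: Δ0=0010101 Δ1=0011101 Δ2=0111101 Δ3=1111101 Δ4=1111001 | 4Δ
t=7: Δ0=1111001 Δ1=1100001 Δ2=1100101 | 2Δ
t=8: Δ0=1100101 Δ1=1111101 Δ2=1011001 Δ3=0011001 Δ4=0011101 | 4Δ
t=9: Δ0=0011101 Δ1=0000101 Δ2=0000001 | 2Δ
t=10: Δ0=0000001 Δ1=0011001 Δ2=0111101 Δ3=1111101 Δ4=1111001 | 4Δ
t=11: Δ0=1111001 Δ1=1110001 | 1Δ
t=12: Δ0=1110001 Δ1=1101001 Δ2=1001101 Δ3=0001101 Δ4=0001001 | 4Δ
t=13: Δ0=0001001 Δ1=0000001 | 1Δ
t=14: Δ0=0000001 Δ1=0001001 Δ2=0101001 Δ3=1101001 Δ4=1101101 | 4Δ
t=15: Δ0=1101101 Δ1=1100101 | 1Δ
t=16: Δ0=1100101 Δ1=1101101 Δ2=1001101 Δ3=0001101 Δ4=0001001 | 4Δ
t=17: Δ0=0001001 Δ1=0010001 Δ2=0010101 | 2Δ
t=18: Δ0=0010101 Δ1=0011101 Δ2=0111101 Δ3=1111101 Δ4=1111001 | 4Δ
t=19: Δ0=1111001 Δ1=1100001 Δ2=1100101 | 2Δ

1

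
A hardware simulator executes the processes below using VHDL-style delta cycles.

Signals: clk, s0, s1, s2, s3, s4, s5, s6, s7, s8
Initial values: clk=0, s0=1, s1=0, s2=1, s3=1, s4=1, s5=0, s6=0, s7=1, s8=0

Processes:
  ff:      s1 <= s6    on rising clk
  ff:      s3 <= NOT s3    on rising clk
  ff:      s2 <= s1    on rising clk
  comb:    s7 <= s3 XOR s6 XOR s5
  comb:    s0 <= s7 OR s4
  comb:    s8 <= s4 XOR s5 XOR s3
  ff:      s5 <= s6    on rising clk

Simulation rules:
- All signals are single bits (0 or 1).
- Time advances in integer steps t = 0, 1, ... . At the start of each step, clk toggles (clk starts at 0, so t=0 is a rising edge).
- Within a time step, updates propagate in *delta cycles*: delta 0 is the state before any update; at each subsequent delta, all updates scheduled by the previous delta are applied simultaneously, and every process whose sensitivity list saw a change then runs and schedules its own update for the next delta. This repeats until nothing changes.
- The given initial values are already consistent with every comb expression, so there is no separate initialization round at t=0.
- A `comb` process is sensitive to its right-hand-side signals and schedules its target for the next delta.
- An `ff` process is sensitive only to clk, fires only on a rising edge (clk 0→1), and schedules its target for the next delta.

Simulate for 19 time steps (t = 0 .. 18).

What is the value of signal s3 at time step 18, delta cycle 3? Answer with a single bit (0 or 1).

t=0 Δ0: s2=1 s0=1 s7=1 clk=0 s6=0 s8=0 s4=1 s3=1 s1=0 s5=0
  Δ1: clk:0→1
  Δ2: s2:1→0, s3:1→0
  Δ3: s7:1→0, s8:0→1
  (3Δ to stable)
t=1 Δ0: s2=0 s0=1 s7=0 clk=1 s6=0 s8=1 s4=1 s3=0 s1=0 s5=0
  Δ1: clk:1→0
  (1Δ to stable)
t=2 Δ0: s2=0 s0=1 s7=0 clk=0 s6=0 s8=1 s4=1 s3=0 s1=0 s5=0
  Δ1: clk:0→1
  Δ2: s3:0→1
  Δ3: s7:0→1, s8:1→0
  (3Δ to stable)
t=3 Δ0: s2=0 s0=1 s7=1 clk=1 s6=0 s8=0 s4=1 s3=1 s1=0 s5=0
  Δ1: clk:1→0
  (1Δ to stable)
t=4 Δ0: s2=0 s0=1 s7=1 clk=0 s6=0 s8=0 s4=1 s3=1 s1=0 s5=0
  Δ1: clk:0→1
  Δ2: s3:1→0
  Δ3: s7:1→0, s8:0→1
  (3Δ to stable)
t=5 Δ0: s2=0 s0=1 s7=0 clk=1 s6=0 s8=1 s4=1 s3=0 s1=0 s5=0
  Δ1: clk:1→0
  (1Δ to stable)
t=6 Δ0: s2=0 s0=1 s7=0 clk=0 s6=0 s8=1 s4=1 s3=0 s1=0 s5=0
  Δ1: clk:0→1
  Δ2: s3:0→1
  Δ3: s7:0→1, s8:1→0
  (3Δ to stable)
t=7 Δ0: s2=0 s0=1 s7=1 clk=1 s6=0 s8=0 s4=1 s3=1 s1=0 s5=0
  Δ1: clk:1→0
  (1Δ to stable)
t=8 Δ0: s2=0 s0=1 s7=1 clk=0 s6=0 s8=0 s4=1 s3=1 s1=0 s5=0
  Δ1: clk:0→1
  Δ2: s3:1→0
  Δ3: s7:1→0, s8:0→1
  (3Δ to stable)
t=9 Δ0: s2=0 s0=1 s7=0 clk=1 s6=0 s8=1 s4=1 s3=0 s1=0 s5=0
  Δ1: clk:1→0
  (1Δ to stable)
t=10 Δ0: s2=0 s0=1 s7=0 clk=0 s6=0 s8=1 s4=1 s3=0 s1=0 s5=0
  Δ1: clk:0→1
  Δ2: s3:0→1
  Δ3: s7:0→1, s8:1→0
  (3Δ to stable)
t=11 Δ0: s2=0 s0=1 s7=1 clk=1 s6=0 s8=0 s4=1 s3=1 s1=0 s5=0
  Δ1: clk:1→0
  (1Δ to stable)
t=12 Δ0: s2=0 s0=1 s7=1 clk=0 s6=0 s8=0 s4=1 s3=1 s1=0 s5=0
  Δ1: clk:0→1
  Δ2: s3:1→0
  Δ3: s7:1→0, s8:0→1
  (3Δ to stable)
t=13 Δ0: s2=0 s0=1 s7=0 clk=1 s6=0 s8=1 s4=1 s3=0 s1=0 s5=0
  Δ1: clk:1→0
  (1Δ to stable)
t=14 Δ0: s2=0 s0=1 s7=0 clk=0 s6=0 s8=1 s4=1 s3=0 s1=0 s5=0
  Δ1: clk:0→1
  Δ2: s3:0→1
  Δ3: s7:0→1, s8:1→0
  (3Δ to stable)
t=15 Δ0: s2=0 s0=1 s7=1 clk=1 s6=0 s8=0 s4=1 s3=1 s1=0 s5=0
  Δ1: clk:1→0
  (1Δ to stable)
t=16 Δ0: s2=0 s0=1 s7=1 clk=0 s6=0 s8=0 s4=1 s3=1 s1=0 s5=0
  Δ1: clk:0→1
  Δ2: s3:1→0
  Δ3: s7:1→0, s8:0→1
  (3Δ to stable)
t=17 Δ0: s2=0 s0=1 s7=0 clk=1 s6=0 s8=1 s4=1 s3=0 s1=0 s5=0
  Δ1: clk:1→0
  (1Δ to stable)
t=18 Δ0: s2=0 s0=1 s7=0 clk=0 s6=0 s8=1 s4=1 s3=0 s1=0 s5=0
  Δ1: clk:0→1
  Δ2: s3:0→1
  Δ3: s7:0→1, s8:1→0
  (3Δ to stable)

1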